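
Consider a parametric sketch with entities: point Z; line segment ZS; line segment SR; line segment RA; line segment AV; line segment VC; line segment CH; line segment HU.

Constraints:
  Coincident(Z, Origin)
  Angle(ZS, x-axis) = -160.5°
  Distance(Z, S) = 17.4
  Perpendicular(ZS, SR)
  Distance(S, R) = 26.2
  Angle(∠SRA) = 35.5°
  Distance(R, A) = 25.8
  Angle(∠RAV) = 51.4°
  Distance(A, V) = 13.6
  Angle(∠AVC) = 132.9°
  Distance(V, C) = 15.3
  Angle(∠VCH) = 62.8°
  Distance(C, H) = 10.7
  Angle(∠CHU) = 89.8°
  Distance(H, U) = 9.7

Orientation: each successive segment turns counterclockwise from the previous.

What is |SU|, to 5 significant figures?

11.328

Z is at the origin; ZS runs at -160.5° with length 17.4, so S = (-16.402, -5.8082). ZS is perpendicular to SR, so SR runs at -70.500°; with |SR| = 26.2, R = (-7.6562, -30.505). ∠SRA = 35.5° gives RA at 74.000° from the x-axis; with |RA| = 25.8, A = (-0.54478, -5.7049). ∠RAV = 51.4° gives AV at -157.40° from the x-axis; with |AV| = 13.6, V = (-13.100, -10.931). ∠AVC = 132.9° gives VC at -110.30° from the x-axis; with |VC| = 15.3, C = (-18.409, -25.281). ∠VCH = 62.8° gives CH at 6.9000° from the x-axis; with |CH| = 10.7, H = (-7.7860, -23.996). ∠CHU = 89.8° gives HU at 97.100° from the x-axis; with |HU| = 9.7, U = (-8.9850, -14.370). Then |SU| = |U − S| = 11.328.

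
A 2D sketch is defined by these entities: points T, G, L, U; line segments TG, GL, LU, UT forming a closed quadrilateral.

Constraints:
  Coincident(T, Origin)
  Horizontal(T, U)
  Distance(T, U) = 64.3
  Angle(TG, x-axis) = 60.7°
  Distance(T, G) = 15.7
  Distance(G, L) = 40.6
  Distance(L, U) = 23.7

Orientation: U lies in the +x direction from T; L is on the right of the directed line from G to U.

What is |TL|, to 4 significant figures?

42.75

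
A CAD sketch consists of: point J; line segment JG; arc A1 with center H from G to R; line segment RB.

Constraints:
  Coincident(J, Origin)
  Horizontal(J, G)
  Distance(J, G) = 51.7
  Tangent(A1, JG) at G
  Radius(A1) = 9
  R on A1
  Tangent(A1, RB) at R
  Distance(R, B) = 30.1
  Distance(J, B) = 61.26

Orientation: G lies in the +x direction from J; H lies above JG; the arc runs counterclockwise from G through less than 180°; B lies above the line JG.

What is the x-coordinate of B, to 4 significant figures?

46.42

Checks: |HG| = 9.000 ✓; |HR| = 9.000 ✓; ∠(HR, RB) = 90.00° ✓; |RB| = 30.10 ✓; |JB| = 61.26 ✓.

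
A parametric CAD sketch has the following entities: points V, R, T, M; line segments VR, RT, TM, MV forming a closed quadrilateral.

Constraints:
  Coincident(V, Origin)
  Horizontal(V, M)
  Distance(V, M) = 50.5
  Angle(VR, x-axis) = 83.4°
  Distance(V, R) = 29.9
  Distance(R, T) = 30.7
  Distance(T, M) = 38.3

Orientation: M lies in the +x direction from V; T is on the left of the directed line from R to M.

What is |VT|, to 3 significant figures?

48.2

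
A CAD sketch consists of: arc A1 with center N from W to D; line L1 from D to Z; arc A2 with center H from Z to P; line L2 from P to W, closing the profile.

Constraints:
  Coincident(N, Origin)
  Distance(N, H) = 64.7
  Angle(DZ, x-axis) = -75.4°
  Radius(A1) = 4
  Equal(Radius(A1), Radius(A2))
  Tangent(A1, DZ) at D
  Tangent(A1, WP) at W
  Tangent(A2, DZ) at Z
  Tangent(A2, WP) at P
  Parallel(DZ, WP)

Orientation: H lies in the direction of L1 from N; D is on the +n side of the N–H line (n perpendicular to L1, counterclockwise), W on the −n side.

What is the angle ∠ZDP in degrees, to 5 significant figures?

7.0487°

The slot axis is L1's direction at -75.4°, so u = (cos -75.4°, sin -75.4°) = (0.25207, -0.96771) and n = (−sin -75.4°, cos -75.4°) = (0.96771, 0.25207). N is at the origin and H lies 64.7 along u from N, so H = 64.7·u = (16.309, -62.611). Tangency of A1 to both parallel lines with radius 4.0 puts D and W at N ± 4.0·n: D = (3.8708, 1.0083), W = (-3.8708, -1.0083). Equal radii place Z and P the same way about H: Z = H + 4.0·n = (20.180, -61.603), P = H − 4.0·n = (12.438, -63.619). Then cos ∠ZDP = DZ·DP / (|DZ||DP|), giving 7.0487°.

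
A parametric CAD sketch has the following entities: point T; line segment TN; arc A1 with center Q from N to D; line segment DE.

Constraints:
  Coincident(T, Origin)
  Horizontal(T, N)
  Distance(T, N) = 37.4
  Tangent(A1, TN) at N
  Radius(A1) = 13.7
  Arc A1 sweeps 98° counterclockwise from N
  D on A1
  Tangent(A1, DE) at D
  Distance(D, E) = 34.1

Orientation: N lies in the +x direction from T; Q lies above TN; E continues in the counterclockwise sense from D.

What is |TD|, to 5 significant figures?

53.303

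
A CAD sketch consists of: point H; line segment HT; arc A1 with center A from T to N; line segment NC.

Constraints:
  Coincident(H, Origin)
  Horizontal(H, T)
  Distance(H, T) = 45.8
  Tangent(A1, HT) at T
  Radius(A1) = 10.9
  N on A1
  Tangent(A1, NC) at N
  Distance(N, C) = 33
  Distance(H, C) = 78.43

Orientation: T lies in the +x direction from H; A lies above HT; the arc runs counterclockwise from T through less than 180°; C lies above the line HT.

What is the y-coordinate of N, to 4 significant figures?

6.332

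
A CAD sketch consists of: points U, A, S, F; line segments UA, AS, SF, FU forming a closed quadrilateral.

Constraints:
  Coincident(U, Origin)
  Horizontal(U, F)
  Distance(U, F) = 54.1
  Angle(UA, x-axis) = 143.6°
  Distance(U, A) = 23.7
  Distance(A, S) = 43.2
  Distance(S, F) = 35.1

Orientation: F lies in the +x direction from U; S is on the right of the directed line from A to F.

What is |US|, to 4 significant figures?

20.20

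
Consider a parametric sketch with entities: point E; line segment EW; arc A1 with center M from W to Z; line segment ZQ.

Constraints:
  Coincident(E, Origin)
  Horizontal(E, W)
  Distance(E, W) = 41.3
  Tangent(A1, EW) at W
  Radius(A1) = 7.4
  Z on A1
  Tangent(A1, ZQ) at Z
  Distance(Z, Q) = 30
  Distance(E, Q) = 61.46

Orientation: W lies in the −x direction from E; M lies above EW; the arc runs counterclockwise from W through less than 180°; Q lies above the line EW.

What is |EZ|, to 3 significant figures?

36.4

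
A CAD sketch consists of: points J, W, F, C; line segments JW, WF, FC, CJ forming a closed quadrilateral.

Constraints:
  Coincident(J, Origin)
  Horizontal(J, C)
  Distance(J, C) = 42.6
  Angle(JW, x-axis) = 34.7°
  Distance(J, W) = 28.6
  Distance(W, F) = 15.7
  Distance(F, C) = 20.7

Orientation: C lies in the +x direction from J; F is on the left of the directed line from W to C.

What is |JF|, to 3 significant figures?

43.7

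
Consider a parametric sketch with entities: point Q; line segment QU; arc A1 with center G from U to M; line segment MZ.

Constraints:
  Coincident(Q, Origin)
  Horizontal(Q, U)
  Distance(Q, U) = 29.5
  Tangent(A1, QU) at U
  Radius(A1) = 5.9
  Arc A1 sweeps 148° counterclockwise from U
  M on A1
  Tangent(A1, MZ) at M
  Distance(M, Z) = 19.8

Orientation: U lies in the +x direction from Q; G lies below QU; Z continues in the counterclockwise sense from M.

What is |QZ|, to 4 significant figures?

48.18

Q is at the origin; QU is horizontal with |QU| = 29.5 and U on the +x side, so U = (29.50, 0.000). Since A1 is tangent to QU there, GU ⟂ QU, so G = U + (0, -5.9) = (29.50, -5.900). On A1, U sits at bearing 90° from G; a 148° counterclockwise sweep puts M at bearing 238°, so M = G + 5.9·(cos 238°, sin 238°) = (26.37, -10.90). Since A1 is tangent to MZ there, GM ⟂ MZ, so MZ runs along (−sin 238°, cos 238°); with |MZ| = 19.8, Z = (43.16, -21.40). Then |QZ| = |Z − Q| = 48.18.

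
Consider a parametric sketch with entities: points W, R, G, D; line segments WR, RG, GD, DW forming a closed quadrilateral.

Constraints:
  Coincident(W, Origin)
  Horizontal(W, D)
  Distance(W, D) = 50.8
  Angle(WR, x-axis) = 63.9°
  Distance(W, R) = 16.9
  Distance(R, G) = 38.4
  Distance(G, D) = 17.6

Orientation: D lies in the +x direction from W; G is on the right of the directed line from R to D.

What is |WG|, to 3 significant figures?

37.7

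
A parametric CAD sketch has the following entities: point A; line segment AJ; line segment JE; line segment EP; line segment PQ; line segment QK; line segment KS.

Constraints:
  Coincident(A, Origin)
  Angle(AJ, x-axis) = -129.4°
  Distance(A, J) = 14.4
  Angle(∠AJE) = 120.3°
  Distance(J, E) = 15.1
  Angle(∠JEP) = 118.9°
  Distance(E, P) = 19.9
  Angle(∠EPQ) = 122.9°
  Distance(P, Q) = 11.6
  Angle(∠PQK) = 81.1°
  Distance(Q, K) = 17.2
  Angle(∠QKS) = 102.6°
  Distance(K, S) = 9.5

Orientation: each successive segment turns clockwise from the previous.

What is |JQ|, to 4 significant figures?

33.68

A is at the origin; AJ runs at -129.4° with length 14.4, so J = (-9.140, -11.13). ∠AJE = 120.3° gives JE at 170.9° from the x-axis; with |JE| = 15.1, E = (-24.05, -8.739). ∠JEP = 118.9° gives EP at 109.8° from the x-axis; with |EP| = 19.9, P = (-30.79, 9.984). ∠EPQ = 122.9° gives PQ at 52.70° from the x-axis; with |PQ| = 11.6, Q = (-23.76, 19.21). Then |JQ| = |Q − J| = 33.68.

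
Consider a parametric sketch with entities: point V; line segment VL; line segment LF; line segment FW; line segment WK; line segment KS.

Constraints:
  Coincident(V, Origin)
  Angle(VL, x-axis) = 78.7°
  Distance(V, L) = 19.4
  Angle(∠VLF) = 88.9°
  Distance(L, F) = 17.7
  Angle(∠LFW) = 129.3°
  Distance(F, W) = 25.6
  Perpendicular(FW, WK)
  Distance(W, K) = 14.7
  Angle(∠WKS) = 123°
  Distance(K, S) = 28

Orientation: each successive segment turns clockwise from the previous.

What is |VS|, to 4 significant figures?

4.668

FW ⟂ WK, so WK runs at -153.1°; with |WK| = 14.7, K = (19.56, -14.26). ∠WKS = 123.0° gives KS at 149.9° from the x-axis; with |KS| = 28.0, S = (-4.663, -0.2154). Then |VS| = |S − V| = 4.668.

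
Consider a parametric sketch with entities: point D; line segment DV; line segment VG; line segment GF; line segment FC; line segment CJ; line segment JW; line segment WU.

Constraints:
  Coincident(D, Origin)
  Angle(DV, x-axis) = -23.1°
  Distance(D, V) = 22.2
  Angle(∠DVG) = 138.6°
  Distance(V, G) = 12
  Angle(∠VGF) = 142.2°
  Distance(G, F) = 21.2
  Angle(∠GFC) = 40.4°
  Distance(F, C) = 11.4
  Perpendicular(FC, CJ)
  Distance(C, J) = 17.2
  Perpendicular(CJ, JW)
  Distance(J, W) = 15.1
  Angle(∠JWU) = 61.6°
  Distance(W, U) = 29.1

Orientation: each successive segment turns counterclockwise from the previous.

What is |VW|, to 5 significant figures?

31.965

D is at the origin; DV runs at -23.1° with length 22.2, so V = (20.420, -8.7099). ∠DVG = 138.6° gives VG at 18.300° from the x-axis; with |VG| = 12.0, G = (31.813, -4.9420). ∠VGF = 142.2° gives GF at 56.100° from the x-axis; with |GF| = 21.2, F = (43.637, 12.654). ∠GFC = 40.4° gives FC at -164.30° from the x-axis; with |FC| = 11.4, C = (32.663, 9.5694). The perpendicularity gives CJ at right angles to FC, so CJ runs at -74.300°; with |CJ| = 17.2, J = (37.317, -6.9889). CJ ⟂ JW, so JW runs at 15.700°; with |JW| = 15.1, W = (51.854, -2.9028). Then |VW| = |W − V| = 31.965.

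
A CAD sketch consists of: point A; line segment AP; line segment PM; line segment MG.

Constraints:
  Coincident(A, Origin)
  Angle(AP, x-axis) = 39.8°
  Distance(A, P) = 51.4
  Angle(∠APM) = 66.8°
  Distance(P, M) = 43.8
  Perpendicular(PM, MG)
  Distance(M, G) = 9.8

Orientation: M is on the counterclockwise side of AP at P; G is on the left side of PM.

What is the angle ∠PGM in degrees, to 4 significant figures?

77.39°

A is at the origin; AP runs at 39.8° with length 51.4, so P = 51.4·(cos 39.8°, sin 39.8°) = (39.49, 32.90). ∠APM = 66.8°, so PM runs at 39.8° + (180° − 66.8°) = 153.0° from the x-axis; with |PM| = 43.8, M = P + 43.8·(cos 153.0°, sin 153.0°) = (0.4637, 52.79). The perpendicularity gives MG at right angles to PM; with |MG| = 9.8 on the left of PM, G = M + 9.8·(-0.4540, -0.8910) = (-3.985, 44.05). Then cos ∠PGM = GP·GM / (|GP||GM|), giving 77.39°.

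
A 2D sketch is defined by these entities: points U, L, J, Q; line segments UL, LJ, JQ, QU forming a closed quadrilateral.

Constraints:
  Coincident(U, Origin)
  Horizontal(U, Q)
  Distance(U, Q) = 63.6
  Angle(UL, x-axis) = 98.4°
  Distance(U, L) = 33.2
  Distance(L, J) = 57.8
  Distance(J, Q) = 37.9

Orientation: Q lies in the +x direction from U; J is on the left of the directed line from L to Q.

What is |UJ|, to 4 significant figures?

64.13

Checks: |LJ| = 57.80 ✓; |JQ| = 37.90 ✓.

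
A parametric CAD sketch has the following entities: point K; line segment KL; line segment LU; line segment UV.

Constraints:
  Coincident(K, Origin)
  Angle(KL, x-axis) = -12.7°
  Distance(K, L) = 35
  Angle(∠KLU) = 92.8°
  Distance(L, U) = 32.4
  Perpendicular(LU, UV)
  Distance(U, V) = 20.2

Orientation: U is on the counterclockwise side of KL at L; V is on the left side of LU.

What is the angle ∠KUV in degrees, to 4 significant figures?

44.30°

K is at the origin; KL runs at -12.7° with length 35.0, so L = 35.0·(cos -12.7°, sin -12.7°) = (34.14, -7.695). ∠KLU = 92.8°, so LU runs at -12.7° + (180° − 92.8°) = 74.50° from the x-axis; with |LU| = 32.4, U = L + 32.4·(cos 74.50°, sin 74.50°) = (42.80, 23.53). The perpendicularity gives UV at right angles to LU; with |UV| = 20.2 on the left of LU, V = U + 20.2·(-0.9636, 0.2672) = (23.34, 28.93). Then cos ∠KUV = UK·UV / (|UK||UV|), giving 44.30°.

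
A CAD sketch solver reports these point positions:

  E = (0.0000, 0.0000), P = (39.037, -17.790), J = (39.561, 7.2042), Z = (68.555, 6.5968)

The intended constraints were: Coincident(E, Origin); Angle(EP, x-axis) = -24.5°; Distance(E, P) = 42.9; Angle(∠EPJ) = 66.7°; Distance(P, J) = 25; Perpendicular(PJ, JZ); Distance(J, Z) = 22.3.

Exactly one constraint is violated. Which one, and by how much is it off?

Distance(J, Z) = 22.3 — off by 6.70.

E = (0.00, 0.00) ✓; EP at -24.50° ✓; |EP| = 42.90 ✓; ∠EPJ = 66.70° ✓; |PJ| = 25.00 ✓; ∠(PJ, JZ) = 90.00° ✓; |JZ| = 29.00 ✗.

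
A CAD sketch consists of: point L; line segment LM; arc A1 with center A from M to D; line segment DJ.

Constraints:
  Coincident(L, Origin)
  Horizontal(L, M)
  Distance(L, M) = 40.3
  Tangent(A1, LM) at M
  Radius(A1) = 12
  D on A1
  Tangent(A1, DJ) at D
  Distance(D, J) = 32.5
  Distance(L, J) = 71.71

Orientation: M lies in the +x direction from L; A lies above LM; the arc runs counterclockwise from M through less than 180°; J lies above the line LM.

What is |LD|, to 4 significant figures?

52.95

Checks: |LM| = 40.30 ✓; |AD| = 12.00 ✓; ∠(AD, DJ) = 90.00° ✓; |DJ| = 32.50 ✓; |LJ| = 71.71 ✓.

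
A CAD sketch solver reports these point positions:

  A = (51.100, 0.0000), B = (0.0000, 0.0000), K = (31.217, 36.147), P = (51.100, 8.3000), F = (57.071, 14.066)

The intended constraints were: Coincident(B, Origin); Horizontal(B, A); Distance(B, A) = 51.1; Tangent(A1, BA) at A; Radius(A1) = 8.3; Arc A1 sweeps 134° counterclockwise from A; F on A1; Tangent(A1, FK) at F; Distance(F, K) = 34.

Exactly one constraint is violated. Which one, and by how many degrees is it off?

Tangent(A1, FK) at F — off by 5.50°.

B = (0.00, 0.00) ✓; B.y = 0.00, A.y = 0.00 ✓; |BA| = 51.10 ✓; ∠(PA, AB) = 90.00° ✓; |PA| = 8.300 ✓; bearing(P→F) − bearing(P→A) = 134.0° ✓; |PF| = 8.301 ✓; ∠(PF, FK) = 84.50° ✗; |FK| = 34.00 ✓.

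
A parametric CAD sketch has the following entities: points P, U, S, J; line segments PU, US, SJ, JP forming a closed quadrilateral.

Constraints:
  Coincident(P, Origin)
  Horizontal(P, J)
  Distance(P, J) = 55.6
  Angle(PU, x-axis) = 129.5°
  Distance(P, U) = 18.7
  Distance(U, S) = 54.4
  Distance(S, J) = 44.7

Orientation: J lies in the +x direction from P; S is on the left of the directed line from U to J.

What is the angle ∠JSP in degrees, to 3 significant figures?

67.8°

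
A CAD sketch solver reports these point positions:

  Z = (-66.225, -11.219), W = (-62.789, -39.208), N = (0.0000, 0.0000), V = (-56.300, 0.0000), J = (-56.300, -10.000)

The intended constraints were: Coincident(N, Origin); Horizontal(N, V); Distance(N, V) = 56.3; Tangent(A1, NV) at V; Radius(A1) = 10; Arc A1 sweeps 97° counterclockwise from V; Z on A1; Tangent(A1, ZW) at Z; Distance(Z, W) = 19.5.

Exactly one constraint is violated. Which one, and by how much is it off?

Distance(Z, W) = 19.5 — off by 8.70.

N = (0.00, 0.00) ✓; N.y = 0.00, V.y = 0.00 ✓; |NV| = 56.30 ✓; ∠(JV, VN) = 90.00° ✓; |JV| = 10.00 ✓; bearing(J→Z) − bearing(J→V) = 97.00° ✓; |JZ| = 10.00 ✓; ∠(JZ, ZW) = 90.00° ✓; |ZW| = 28.20 ✗.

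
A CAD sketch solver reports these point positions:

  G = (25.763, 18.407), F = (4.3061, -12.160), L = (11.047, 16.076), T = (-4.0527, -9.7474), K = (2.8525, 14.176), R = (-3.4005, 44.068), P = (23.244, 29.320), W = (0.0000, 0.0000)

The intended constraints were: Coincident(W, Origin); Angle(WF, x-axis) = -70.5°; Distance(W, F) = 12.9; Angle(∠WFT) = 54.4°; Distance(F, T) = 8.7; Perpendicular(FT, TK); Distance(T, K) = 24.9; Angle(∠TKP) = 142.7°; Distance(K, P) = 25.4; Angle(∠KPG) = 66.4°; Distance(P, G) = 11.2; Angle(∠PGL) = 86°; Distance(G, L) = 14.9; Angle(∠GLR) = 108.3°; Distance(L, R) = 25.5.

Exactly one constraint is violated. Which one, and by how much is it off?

Distance(L, R) = 25.5 — off by 6.00.

W = (0.00, 0.00) ✓; WF at -70.50° ✓; |WF| = 12.90 ✓; ∠WFT = 54.40° ✓; |FT| = 8.700 ✓; ∠(FT, TK) = 90.00° ✓; |TK| = 24.90 ✓; ∠TKP = 142.7° ✓; |KP| = 25.40 ✓; ∠KPG = 66.40° ✓; |PG| = 11.20 ✓; ∠PGL = 86.00° ✓; |GL| = 14.90 ✓; ∠GLR = 108.3° ✓; |LR| = 31.50 ✗.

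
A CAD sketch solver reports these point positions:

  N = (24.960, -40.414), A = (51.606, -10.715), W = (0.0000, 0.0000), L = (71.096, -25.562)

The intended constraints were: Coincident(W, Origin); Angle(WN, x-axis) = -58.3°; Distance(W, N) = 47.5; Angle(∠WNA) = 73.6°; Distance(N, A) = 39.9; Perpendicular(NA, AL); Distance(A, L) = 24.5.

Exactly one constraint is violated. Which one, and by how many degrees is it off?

Perpendicular(NA, AL) — off by 4.60°.

W = (0.00, 0.00) ✓; WN at -58.30° ✓; |WN| = 47.50 ✓; ∠WNA = 73.60° ✓; |NA| = 39.90 ✓; ∠(NA, AL) = 85.40° ✗; |AL| = 24.50 ✓.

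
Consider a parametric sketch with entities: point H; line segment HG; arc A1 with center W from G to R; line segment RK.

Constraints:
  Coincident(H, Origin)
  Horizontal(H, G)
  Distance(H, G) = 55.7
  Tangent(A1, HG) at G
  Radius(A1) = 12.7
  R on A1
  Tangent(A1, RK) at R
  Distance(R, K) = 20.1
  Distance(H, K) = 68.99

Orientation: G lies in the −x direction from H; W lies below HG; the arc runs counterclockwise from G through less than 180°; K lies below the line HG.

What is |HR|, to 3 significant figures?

69.6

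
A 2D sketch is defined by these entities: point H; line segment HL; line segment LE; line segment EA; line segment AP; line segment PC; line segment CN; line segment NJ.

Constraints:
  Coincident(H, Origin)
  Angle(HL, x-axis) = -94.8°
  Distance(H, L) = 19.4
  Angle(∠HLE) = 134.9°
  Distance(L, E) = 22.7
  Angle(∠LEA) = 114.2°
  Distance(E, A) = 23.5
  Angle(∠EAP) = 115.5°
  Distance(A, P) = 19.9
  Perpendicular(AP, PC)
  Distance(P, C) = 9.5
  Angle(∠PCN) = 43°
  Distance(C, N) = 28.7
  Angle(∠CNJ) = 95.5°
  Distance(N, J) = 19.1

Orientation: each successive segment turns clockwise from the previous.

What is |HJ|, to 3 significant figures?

66.8

∠PCN = 43.0° gives CN at -137° from the x-axis; with |CN| = 28.7, N = (-51.7, -23.4). ∠CNJ = 95.5° gives NJ at 138° from the x-axis; with |NJ| = 19.1, J = (-65.9, -10.7). Then |HJ| = |J − H| = 66.8.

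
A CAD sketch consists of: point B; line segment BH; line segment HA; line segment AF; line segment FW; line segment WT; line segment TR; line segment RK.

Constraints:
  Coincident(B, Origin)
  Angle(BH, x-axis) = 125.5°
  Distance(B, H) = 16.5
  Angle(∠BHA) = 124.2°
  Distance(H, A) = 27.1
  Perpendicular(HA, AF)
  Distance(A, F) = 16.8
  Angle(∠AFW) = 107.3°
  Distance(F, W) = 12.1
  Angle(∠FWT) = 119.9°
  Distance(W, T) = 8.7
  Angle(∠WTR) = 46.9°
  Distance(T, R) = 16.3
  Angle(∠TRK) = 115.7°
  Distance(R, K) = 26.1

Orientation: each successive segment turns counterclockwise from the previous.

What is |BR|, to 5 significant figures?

34.698

B is at the origin; BH runs at 125.5° with length 16.5, so H = (-9.5816, 13.433). ∠BHA = 124.2° gives HA at -178.70° from the x-axis; with |HA| = 27.1, A = (-36.675, 12.818). HA is perpendicular to AF, so AF runs at -88.700°; with |AF| = 16.8, F = (-36.293, -3.9776). ∠AFW = 107.3° gives FW at -16.000° from the x-axis; with |FW| = 12.1, W = (-24.662, -7.3128). ∠FWT = 119.9° gives WT at 44.100° from the x-axis; with |WT| = 8.7, T = (-18.415, -1.2584). ∠WTR = 46.9° gives TR at 177.20° from the x-axis; with |TR| = 16.3, R = (-34.695, -0.46212). Then |BR| = |R − B| = 34.698.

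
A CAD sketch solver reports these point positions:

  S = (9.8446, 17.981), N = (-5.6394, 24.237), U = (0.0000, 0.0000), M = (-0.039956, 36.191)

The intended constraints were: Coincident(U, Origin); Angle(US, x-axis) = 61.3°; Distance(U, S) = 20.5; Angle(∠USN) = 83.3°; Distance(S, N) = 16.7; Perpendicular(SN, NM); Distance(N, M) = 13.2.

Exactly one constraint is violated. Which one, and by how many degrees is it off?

Perpendicular(SN, NM) — off by 3.10°.

U = (0.00, 0.00) ✓; US at 61.30° ✓; |US| = 20.50 ✓; ∠USN = 83.30° ✓; |SN| = 16.70 ✓; ∠(SN, NM) = 93.10° ✗; |NM| = 13.20 ✓.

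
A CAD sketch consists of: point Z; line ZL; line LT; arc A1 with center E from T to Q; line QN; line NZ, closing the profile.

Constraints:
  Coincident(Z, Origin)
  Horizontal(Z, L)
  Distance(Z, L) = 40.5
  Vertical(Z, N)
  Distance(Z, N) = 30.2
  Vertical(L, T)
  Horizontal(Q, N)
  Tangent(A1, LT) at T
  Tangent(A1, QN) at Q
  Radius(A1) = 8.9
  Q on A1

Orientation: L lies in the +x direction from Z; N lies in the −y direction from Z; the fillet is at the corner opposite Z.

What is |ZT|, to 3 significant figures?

45.8

Z is at the origin; ZL is horizontal with |ZL| = 40.5 and L on the +x side, so L = (40.5, 0.00). ZN is vertical with |ZN| = 30.2 and N on the −y side, so N = (0.00, -30.2). The virtual corner opposite Z is at (40.5, -30.2). Tangency of A1 to LT means the radius ET is perpendicular to LT and since A1 is tangent to QN there, EQ ⟂ QN, with radius 8.9, so the center E sits 8.9 in from both sides at E = (31.6, -21.3). That places the tangent points at T = (40.5, -21.3) on LT and Q = (31.6, -30.2) on QN. Then |ZT| = |T − Z| = 45.8.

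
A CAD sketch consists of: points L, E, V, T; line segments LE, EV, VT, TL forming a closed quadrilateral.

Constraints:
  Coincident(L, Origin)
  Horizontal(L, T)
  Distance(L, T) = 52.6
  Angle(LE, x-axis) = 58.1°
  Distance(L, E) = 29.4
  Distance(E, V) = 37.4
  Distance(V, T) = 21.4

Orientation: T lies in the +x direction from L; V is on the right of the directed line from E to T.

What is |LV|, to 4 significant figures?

33.84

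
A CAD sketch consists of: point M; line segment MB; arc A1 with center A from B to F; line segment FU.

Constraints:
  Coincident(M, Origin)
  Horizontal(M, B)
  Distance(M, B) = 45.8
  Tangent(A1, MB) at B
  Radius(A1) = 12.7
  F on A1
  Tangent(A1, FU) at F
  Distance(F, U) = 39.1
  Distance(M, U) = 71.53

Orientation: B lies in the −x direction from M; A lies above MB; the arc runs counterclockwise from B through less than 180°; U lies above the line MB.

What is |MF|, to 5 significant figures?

37.893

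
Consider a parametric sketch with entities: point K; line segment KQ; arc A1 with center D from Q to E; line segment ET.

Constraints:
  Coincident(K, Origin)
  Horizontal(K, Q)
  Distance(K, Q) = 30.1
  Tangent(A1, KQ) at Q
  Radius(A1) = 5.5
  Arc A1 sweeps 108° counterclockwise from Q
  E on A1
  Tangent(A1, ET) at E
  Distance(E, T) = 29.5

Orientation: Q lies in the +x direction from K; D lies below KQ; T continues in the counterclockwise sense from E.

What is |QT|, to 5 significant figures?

35.469

K is at the origin; KQ is horizontal with |KQ| = 30.1 and Q on the +x side, so Q = (30.100, 0.0000). Tangency of A1 to KQ means the radius DQ is perpendicular to KQ, so D = Q + (0, -5.5) = (30.100, -5.5000). On A1, Q sits at bearing 90° from D; a 108° counterclockwise sweep puts E at bearing 198°, so E = D + 5.5·(cos 198°, sin 198°) = (24.869, -7.1996). Tangency of A1 to ET means the radius DE is perpendicular to ET, so ET runs along (−sin 198°, cos 198°); with |ET| = 29.5, T = (33.985, -35.256). Then |QT| = |T − Q| = 35.469.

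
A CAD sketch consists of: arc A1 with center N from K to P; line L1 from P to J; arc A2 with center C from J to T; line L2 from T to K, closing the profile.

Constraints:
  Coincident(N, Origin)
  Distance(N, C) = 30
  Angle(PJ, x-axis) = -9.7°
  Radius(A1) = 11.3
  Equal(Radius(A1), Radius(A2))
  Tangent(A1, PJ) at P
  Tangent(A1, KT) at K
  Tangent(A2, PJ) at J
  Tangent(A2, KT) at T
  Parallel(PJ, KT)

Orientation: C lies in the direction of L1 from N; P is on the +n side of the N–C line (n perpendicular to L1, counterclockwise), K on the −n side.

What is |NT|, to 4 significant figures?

32.06

The slot axis is L1's direction at -9.7°, so u = (cos -9.7°, sin -9.7°) = (0.9857, -0.1685) and n = (−sin -9.7°, cos -9.7°) = (0.1685, 0.9857). N is at the origin and C lies 30.0 along u from N, so C = 30.0·u = (29.57, -5.055). Tangency of A1 to both parallel lines with radius 11.3 puts P and K at N ± 11.3·n: P = (1.904, 11.14), K = (-1.904, -11.14). Equal radii place J and T the same way about C: J = C + 11.3·n = (31.48, 6.084), T = C − 11.3·n = (27.67, -16.19). Then |NT| = |T − N| = 32.06.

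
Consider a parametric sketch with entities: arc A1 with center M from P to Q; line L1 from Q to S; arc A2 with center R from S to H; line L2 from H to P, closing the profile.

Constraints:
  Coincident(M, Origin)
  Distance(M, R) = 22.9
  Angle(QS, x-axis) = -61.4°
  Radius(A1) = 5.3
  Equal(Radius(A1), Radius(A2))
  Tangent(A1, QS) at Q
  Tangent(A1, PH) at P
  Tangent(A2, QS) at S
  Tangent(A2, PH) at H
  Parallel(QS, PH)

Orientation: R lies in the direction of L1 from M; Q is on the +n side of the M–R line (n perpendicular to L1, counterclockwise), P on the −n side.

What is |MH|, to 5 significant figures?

23.505

The slot axis is L1's direction at -61.4°, so u = (cos -61.4°, sin -61.4°) = (0.47869, -0.87798) and n = (−sin -61.4°, cos -61.4°) = (0.87798, 0.47869). M is at the origin and R lies 22.9 along u from M, so R = 22.9·u = (10.962, -20.106). Tangency of A1 to both parallel lines with radius 5.3 puts Q and P at M ± 5.3·n: Q = (4.6533, 2.5371), P = (-4.6533, -2.5371). Equal radii place S and H the same way about R: S = R + 5.3·n = (15.615, -17.569), H = R − 5.3·n = (6.3087, -22.643). Then |MH| = |H − M| = 23.505.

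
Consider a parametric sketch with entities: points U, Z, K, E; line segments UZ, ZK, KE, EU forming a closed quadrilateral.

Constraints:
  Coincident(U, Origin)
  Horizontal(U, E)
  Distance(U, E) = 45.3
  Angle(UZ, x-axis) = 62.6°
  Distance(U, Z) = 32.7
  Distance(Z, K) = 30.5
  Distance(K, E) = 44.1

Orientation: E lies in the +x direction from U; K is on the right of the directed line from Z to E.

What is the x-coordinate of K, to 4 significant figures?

1.238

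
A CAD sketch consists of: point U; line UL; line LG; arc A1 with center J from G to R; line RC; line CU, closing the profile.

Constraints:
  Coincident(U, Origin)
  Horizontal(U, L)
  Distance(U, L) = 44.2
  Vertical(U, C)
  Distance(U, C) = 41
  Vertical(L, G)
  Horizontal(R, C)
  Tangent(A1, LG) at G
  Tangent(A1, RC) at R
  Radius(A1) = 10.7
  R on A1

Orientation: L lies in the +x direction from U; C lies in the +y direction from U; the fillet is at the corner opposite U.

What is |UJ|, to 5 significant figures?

45.170

U is at the origin; U and L share the same y with |UL| = 44.2 and L on the +x side, so L = (44.200, 0.0000). U and C share the same x with |UC| = 41.0 and C on the +y side, so C = (0.0000, 41.000). The virtual corner opposite U is at (44.200, 41.000). A1 meets LG tangentially, so JG is at right angles to LG and the tangent condition forces JR to be normal to RC, with radius 10.7, so the center J sits 10.7 in from both sides at J = (33.500, 30.300). Then |UJ| = |J − U| = 45.170.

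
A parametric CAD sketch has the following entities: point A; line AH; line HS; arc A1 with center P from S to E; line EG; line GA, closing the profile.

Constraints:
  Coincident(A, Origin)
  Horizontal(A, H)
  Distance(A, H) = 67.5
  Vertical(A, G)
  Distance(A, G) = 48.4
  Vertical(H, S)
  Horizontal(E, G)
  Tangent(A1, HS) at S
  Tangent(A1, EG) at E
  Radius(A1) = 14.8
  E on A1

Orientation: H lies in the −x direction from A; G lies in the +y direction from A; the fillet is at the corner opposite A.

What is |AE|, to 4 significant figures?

71.55

A is at the origin; AH is horizontal with |AH| = 67.5 and H on the −x side, so H = (-67.50, 0.000). A and G share the same x with |AG| = 48.4 and G on the +y side, so G = (0.000, 48.40). The virtual corner opposite A is at (-67.50, 48.40). A1 meets HS tangentially, so PS is at right angles to HS and since A1 is tangent to EG there, PE ⟂ EG, with radius 14.8, so the center P sits 14.8 in from both sides at P = (-52.70, 33.60). That places the tangent points at S = (-67.50, 33.60) on HS and E = (-52.70, 48.40) on EG. Then |AE| = |E − A| = 71.55.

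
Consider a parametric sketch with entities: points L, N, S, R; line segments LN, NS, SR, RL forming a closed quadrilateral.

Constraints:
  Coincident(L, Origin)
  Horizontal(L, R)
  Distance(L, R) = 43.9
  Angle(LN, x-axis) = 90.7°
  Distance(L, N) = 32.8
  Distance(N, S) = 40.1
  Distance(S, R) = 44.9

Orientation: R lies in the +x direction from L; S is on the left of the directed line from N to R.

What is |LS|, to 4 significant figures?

58.49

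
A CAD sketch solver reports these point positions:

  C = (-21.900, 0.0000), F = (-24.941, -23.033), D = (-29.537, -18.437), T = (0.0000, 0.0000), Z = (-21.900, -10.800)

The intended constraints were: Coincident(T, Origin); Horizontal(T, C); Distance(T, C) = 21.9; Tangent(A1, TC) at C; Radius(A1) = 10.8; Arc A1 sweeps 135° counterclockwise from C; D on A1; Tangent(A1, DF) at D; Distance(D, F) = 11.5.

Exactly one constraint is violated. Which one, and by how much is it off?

Distance(D, F) = 11.5 — off by 5.00.

T = (0.00, 0.00) ✓; T.y = 0.00, C.y = 0.00 ✓; |TC| = 21.90 ✓; ∠(ZC, CT) = 90.00° ✓; |ZC| = 10.80 ✓; bearing(Z→D) − bearing(Z→C) = 135.0° ✓; |ZD| = 10.80 ✓; ∠(ZD, DF) = 90.00° ✓; |DF| = 6.500 ✗.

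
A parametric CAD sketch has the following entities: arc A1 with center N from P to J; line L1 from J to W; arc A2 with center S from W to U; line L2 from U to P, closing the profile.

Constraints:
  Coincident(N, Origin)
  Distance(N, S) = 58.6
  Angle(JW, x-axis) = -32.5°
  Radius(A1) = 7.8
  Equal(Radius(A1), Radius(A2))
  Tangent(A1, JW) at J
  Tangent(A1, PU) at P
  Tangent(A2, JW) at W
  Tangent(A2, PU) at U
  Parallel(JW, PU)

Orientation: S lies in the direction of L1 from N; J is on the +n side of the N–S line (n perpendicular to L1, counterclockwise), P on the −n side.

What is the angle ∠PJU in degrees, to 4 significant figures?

75.09°

The slot axis is L1's direction at -32.5°, so u = (cos -32.5°, sin -32.5°) = (0.8434, -0.5373) and n = (−sin -32.5°, cos -32.5°) = (0.5373, 0.8434). N is at the origin and S lies 58.6 along u from N, so S = 58.6·u = (49.42, -31.49). Tangency of A1 to both parallel lines with radius 7.8 puts J and P at N ± 7.8·n: J = (4.191, 6.578), P = (-4.191, -6.578). Equal radii place W and U the same way about S: W = S + 7.8·n = (53.61, -24.91), U = S − 7.8·n = (45.23, -38.06). Then cos ∠PJU = JP·JU / (|JP||JU|), giving 75.09°.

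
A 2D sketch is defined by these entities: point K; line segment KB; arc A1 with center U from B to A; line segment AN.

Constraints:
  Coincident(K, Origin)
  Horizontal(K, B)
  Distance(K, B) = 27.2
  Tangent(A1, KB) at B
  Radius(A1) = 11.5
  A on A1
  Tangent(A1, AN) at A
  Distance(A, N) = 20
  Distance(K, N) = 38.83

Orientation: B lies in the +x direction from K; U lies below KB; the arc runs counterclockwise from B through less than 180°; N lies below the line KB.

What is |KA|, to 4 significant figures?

21.05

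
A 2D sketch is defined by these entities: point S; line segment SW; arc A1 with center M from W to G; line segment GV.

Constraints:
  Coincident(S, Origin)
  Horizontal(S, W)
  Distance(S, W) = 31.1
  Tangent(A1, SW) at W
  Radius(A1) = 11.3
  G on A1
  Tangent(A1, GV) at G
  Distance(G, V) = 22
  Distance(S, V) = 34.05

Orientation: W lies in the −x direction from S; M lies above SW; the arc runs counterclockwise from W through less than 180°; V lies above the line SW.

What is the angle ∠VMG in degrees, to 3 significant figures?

62.8°

S is at the origin; S and W share the same y with |SW| = 31.1 and W on the −x side, so W = (-31.1, 0.00). Since A1 is tangent to SW there, MW ⟂ SW, so M = W + (0, 11.3) = (-31.1, 11.3). Since MG ⟂ GV (tangency), |MV| = √(11.3² + 22.0²) = 24.7 regardless of where G sits on A1. So V lies on both circle(S, 34.05) and circle(M, 24.7); the above-SW intersection is V = (-15.4, 30.4). G is the foot of the tangent from V: G = (-20.1, 8.89).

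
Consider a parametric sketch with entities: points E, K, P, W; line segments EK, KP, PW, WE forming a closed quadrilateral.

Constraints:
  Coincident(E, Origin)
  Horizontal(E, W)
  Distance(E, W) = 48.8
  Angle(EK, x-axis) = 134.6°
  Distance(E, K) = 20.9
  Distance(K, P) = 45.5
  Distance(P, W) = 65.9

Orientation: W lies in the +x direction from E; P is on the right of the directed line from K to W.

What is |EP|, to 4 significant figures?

31.86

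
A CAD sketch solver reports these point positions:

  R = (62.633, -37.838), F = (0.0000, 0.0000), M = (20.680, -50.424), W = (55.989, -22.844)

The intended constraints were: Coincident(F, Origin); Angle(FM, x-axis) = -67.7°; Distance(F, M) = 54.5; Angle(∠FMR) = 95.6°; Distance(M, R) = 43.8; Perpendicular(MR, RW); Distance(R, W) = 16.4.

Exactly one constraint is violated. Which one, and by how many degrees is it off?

Perpendicular(MR, RW) — off by 7.20°.

F = (0.00, 0.00) ✓; FM at -67.70° ✓; |FM| = 54.50 ✓; ∠FMR = 95.60° ✓; |MR| = 43.80 ✓; ∠(MR, RW) = 97.20° ✗; |RW| = 16.40 ✓.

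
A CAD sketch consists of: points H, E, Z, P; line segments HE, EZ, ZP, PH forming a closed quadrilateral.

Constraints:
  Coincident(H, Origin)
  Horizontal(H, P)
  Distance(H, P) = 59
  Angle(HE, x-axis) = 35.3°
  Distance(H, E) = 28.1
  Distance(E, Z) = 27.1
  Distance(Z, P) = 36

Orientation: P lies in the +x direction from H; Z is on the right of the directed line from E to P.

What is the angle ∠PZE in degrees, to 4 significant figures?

76.18°

Checks: |EZ| = 27.10 ✓; |ZP| = 36.00 ✓.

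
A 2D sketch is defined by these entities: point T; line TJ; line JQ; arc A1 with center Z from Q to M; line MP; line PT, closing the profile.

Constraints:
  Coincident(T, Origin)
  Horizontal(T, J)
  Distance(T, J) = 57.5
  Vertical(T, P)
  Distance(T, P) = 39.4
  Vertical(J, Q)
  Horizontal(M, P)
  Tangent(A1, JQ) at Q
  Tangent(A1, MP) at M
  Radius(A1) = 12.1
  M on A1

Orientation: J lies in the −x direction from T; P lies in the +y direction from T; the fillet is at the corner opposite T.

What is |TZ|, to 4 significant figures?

52.98

T and P share the same x with |TP| = 39.4 and P on the +y side, so P = (0.000, 39.40). The virtual corner opposite T is at (-57.50, 39.40). A1 meets JQ tangentially, so ZQ is at right angles to JQ and tangency of A1 to MP means the radius ZM is perpendicular to MP, with radius 12.1, so the center Z sits 12.1 in from both sides at Z = (-45.40, 27.30). Then |TZ| = |Z − T| = 52.98.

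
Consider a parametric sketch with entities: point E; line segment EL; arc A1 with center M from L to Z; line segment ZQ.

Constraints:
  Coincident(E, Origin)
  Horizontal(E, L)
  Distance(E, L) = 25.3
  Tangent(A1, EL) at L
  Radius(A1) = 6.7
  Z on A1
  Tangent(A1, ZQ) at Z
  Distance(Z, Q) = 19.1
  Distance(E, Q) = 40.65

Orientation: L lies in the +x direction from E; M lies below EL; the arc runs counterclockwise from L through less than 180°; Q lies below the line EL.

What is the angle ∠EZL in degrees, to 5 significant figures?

88.683°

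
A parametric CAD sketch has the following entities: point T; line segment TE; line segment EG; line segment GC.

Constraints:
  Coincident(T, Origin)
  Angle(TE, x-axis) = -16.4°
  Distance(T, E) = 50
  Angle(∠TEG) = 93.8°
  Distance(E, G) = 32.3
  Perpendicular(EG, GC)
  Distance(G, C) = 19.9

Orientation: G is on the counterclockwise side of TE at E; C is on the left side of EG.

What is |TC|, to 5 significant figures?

46.559

T is at the origin; TE runs at -16.4° with length 50.0, so E = 50.0·(cos -16.4°, sin -16.4°) = (47.966, -14.117). ∠TEG = 93.8°, so EG runs at -16.4° + (180° − 93.8°) = 69.800° from the x-axis; with |EG| = 32.3, G = E + 32.3·(cos 69.800°, sin 69.800°) = (59.119, 16.196). The perpendicularity gives GC at right angles to EG; with |GC| = 19.9 on the left of EG, C = G + 19.9·(-0.93849, 0.34530) = (40.443, 23.068). Then |TC| = |C − T| = 46.559.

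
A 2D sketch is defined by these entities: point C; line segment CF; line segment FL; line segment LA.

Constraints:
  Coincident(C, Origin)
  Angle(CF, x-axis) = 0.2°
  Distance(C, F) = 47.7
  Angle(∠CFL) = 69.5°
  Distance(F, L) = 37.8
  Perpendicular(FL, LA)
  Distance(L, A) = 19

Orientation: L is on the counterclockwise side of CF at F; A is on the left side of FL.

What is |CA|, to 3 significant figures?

33.2

C is at the origin; CF runs at 0.2° with length 47.7, so F = 47.7·(cos 0.2°, sin 0.2°) = (47.7, 0.167). ∠CFL = 69.5°, so FL runs at 0.2° + (180° − 69.5°) = 111° from the x-axis; with |FL| = 37.8, L = F + 37.8·(cos 111°, sin 111°) = (34.3, 35.5). The perpendicularity gives LA at right angles to FL; with |LA| = 19.0 on the left of FL, A = L + 19.0·(-0.935, -0.353) = (16.6, 28.8). Then |CA| = |A − C| = 33.2.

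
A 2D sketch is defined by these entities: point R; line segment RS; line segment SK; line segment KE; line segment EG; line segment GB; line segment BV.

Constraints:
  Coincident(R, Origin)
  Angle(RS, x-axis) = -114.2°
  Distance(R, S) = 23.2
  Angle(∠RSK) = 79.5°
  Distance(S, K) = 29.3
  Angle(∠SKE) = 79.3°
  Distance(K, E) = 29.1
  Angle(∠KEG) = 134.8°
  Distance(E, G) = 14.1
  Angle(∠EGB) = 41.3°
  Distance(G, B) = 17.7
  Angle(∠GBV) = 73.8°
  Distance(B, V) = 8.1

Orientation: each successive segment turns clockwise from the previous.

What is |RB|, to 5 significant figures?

12.922

R is at the origin; RS runs at -114.2° with length 23.2, so S = (-9.5102, -21.161). ∠RSK = 79.5° gives SK at 145.30° from the x-axis; with |SK| = 29.3, K = (-33.599, -4.4813). ∠SKE = 79.3° gives KE at 44.600° from the x-axis; with |KE| = 29.1, E = (-12.879, 15.951). ∠KEG = 134.8° gives EG at -0.60000° from the x-axis; with |EG| = 14.1, G = (1.2202, 15.804). ∠EGB = 41.3° gives GB at -139.30° from the x-axis; with |GB| = 17.7, B = (-12.199, 4.2616). Then |RB| = |B − R| = 12.922.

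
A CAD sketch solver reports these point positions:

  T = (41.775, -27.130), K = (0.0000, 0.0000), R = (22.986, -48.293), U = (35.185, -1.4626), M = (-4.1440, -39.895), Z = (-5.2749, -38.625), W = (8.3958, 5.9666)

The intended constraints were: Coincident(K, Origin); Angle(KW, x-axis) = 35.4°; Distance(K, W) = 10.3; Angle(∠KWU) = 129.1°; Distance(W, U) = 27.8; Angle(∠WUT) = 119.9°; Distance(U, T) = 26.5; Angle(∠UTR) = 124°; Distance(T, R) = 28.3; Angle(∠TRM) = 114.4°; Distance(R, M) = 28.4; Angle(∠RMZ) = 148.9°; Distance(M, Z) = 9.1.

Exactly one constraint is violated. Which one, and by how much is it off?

Distance(M, Z) = 9.1 — off by 7.40.

K = (0.00, 0.00) ✓; KW at 35.40° ✓; |KW| = 10.30 ✓; ∠KWU = 129.1° ✓; |WU| = 27.80 ✓; ∠WUT = 119.9° ✓; |UT| = 26.50 ✓; ∠UTR = 124.0° ✓; |TR| = 28.30 ✓; ∠TRM = 114.4° ✓; |RM| = 28.40 ✓; ∠RMZ = 148.9° ✓; |MZ| = 1.701 ✗.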